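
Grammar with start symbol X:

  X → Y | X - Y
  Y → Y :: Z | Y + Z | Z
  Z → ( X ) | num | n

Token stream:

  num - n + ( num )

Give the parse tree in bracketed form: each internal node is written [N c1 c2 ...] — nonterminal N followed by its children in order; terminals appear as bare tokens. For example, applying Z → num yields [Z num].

X
X - Y
Y - Y
Z - Y
num - Y
num - Y + Z
num - Z + Z
num - n + Z
num - n + ( X )
num - n + ( Y )
num - n + ( Z )
num - n + ( num )

[X [X [Y [Z num]]] - [Y [Y [Z n]] + [Z ( [X [Y [Z num]]] )]]]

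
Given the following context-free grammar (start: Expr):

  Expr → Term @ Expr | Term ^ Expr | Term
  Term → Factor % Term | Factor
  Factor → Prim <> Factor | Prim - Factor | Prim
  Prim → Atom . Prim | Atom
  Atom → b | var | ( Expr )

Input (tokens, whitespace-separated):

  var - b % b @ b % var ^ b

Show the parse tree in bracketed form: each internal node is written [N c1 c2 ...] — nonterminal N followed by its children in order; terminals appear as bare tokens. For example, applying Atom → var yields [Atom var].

[Expr [Term [Factor [Prim [Atom var]] - [Factor [Prim [Atom b]]]] % [Term [Factor [Prim [Atom b]]]]] @ [Expr [Term [Factor [Prim [Atom b]]] % [Term [Factor [Prim [Atom var]]]]] ^ [Expr [Term [Factor [Prim [Atom b]]]]]]]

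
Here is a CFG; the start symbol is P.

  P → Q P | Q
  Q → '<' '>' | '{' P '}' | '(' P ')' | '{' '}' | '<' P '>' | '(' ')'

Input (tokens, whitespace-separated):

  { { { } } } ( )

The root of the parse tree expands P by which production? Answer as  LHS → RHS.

P → Q P

[P [Q { [P [Q { [P [Q { }]] }]] }] [P [Q ( )]]]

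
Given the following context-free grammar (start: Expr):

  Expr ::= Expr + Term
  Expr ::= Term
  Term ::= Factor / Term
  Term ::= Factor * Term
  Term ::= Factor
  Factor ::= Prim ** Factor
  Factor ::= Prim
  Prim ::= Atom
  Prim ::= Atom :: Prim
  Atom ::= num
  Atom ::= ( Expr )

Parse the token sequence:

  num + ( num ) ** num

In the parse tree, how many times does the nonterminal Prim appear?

[Expr [Expr [Term [Factor [Prim [Atom num]]]]] + [Term [Factor [Prim [Atom ( [Expr [Term [Factor [Prim [Atom num]]]]] )]] ** [Factor [Prim [Atom num]]]]]]

4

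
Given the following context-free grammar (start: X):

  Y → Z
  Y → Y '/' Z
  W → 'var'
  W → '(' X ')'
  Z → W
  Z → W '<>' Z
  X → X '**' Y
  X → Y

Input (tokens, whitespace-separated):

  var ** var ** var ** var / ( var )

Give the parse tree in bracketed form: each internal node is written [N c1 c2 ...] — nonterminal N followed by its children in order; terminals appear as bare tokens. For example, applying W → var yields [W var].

X
X ** Y
X ** Y ** Y
X ** Y ** Y ** Y
Y ** Y ** Y ** Y
Z ** Y ** Y ** Y
W ** Y ** Y ** Y
var ** Y ** Y ** Y
var ** Z ** Y ** Y
var ** W ** Y ** Y
var ** var ** Y ** Y
var ** var ** Z ** Y
var ** var ** W ** Y
var ** var ** var ** Y
var ** var ** var ** Y / Z
var ** var ** var ** Z / Z
var ** var ** var ** W / Z
var ** var ** var ** var / Z
var ** var ** var ** var / W
var ** var ** var ** var / ( X )
var ** var ** var ** var / ( Y )
var ** var ** var ** var / ( Z )
var ** var ** var ** var / ( W )
var ** var ** var ** var / ( var )

[X [X [X [X [Y [Z [W var]]]] ** [Y [Z [W var]]]] ** [Y [Z [W var]]]] ** [Y [Y [Z [W var]]] / [Z [W ( [X [Y [Z [W var]]]] )]]]]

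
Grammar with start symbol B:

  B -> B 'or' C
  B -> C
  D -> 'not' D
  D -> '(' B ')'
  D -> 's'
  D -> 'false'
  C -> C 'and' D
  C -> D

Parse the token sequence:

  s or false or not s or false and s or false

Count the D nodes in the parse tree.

7

[B [B [B [B [B [C [D s]]] or [C [D false]]] or [C [D not [D s]]]] or [C [C [D false]] and [D s]]] or [C [D false]]]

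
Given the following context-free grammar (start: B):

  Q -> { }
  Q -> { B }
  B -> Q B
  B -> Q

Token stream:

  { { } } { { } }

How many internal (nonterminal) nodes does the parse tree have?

8

[B [Q { [B [Q { }]] }] [B [Q { [B [Q { }]] }]]]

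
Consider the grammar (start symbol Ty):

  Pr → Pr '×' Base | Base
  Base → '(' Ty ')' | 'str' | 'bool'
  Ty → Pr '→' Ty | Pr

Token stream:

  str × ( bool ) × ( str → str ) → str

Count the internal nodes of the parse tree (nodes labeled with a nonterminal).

[Ty [Pr [Pr [Pr [Base str]] × [Base ( [Ty [Pr [Base bool]]] )]] × [Base ( [Ty [Pr [Base str]] → [Ty [Pr [Base str]]]] )]] → [Ty [Pr [Base str]]]]

19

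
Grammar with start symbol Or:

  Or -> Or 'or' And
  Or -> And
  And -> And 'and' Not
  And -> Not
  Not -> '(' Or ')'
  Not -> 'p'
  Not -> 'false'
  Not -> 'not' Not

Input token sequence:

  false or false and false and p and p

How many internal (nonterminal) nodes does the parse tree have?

[Or [Or [And [Not false]]] or [And [And [And [And [Not false]] and [Not false]] and [Not p]] and [Not p]]]

12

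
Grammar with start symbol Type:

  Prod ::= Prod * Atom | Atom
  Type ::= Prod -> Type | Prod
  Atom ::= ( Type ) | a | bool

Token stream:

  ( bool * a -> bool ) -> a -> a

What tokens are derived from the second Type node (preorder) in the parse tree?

bool * a -> bool

[Type [Prod [Atom ( [Type [Prod [Prod [Atom bool]] * [Atom a]] -> [Type [Prod [Atom bool]]]] )]] -> [Type [Prod [Atom a]] -> [Type [Prod [Atom a]]]]]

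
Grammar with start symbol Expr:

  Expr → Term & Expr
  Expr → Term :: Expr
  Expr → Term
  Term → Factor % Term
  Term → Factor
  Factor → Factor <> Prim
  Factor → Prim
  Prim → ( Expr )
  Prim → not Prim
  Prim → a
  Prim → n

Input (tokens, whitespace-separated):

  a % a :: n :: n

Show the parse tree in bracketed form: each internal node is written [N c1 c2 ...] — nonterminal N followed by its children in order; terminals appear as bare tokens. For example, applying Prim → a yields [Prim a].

[Expr [Term [Factor [Prim a]] % [Term [Factor [Prim a]]]] :: [Expr [Term [Factor [Prim n]]] :: [Expr [Term [Factor [Prim n]]]]]]

Expr
Term :: Expr
Factor % Term :: Expr
Prim % Term :: Expr
a % Term :: Expr
a % Factor :: Expr
a % Prim :: Expr
a % a :: Expr
a % a :: Term :: Expr
a % a :: Factor :: Expr
a % a :: Prim :: Expr
a % a :: n :: Expr
a % a :: n :: Term
a % a :: n :: Factor
a % a :: n :: Prim
a % a :: n :: n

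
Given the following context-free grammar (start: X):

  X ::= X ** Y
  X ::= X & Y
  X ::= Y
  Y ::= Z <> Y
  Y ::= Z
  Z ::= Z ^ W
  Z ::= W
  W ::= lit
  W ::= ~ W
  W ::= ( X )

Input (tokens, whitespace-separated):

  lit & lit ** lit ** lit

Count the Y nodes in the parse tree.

[X [X [X [X [Y [Z [W lit]]]] & [Y [Z [W lit]]]] ** [Y [Z [W lit]]]] ** [Y [Z [W lit]]]]

4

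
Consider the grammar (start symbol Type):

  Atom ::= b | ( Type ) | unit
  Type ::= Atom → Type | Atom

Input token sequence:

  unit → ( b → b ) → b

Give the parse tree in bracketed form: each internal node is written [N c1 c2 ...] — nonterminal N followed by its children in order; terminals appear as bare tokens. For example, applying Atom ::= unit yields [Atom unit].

[Type [Atom unit] → [Type [Atom ( [Type [Atom b] → [Type [Atom b]]] )] → [Type [Atom b]]]]

Type
Atom → Type
unit → Type
unit → Atom → Type
unit → ( Type ) → Type
unit → ( Atom → Type ) → Type
unit → ( b → Type ) → Type
unit → ( b → Atom ) → Type
unit → ( b → b ) → Type
unit → ( b → b ) → Atom
unit → ( b → b ) → b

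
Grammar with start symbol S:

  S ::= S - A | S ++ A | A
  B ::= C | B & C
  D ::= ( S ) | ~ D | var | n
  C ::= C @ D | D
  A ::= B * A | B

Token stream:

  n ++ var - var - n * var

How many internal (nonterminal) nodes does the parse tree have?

24

[S [S [S [S [A [B [C [D n]]]]] ++ [A [B [C [D var]]]]] - [A [B [C [D var]]]]] - [A [B [C [D n]]] * [A [B [C [D var]]]]]]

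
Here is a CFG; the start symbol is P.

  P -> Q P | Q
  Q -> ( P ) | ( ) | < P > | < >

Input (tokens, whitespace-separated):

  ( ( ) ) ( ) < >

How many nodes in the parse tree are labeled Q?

[P [Q ( [P [Q ( )]] )] [P [Q ( )] [P [Q < >]]]]

4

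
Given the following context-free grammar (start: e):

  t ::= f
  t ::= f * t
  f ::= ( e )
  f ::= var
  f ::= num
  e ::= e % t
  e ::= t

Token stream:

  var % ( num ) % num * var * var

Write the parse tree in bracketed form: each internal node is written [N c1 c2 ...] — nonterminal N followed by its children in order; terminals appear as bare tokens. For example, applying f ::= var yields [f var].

e
e % t
e % t % t
t % t % t
f % t % t
var % t % t
var % f % t
var % ( e ) % t
var % ( t ) % t
var % ( f ) % t
var % ( num ) % t
var % ( num ) % f * t
var % ( num ) % num * t
var % ( num ) % num * f * t
var % ( num ) % num * var * t
var % ( num ) % num * var * f
var % ( num ) % num * var * var

[e [e [e [t [f var]]] % [t [f ( [e [t [f num]]] )]]] % [t [f num] * [t [f var] * [t [f var]]]]]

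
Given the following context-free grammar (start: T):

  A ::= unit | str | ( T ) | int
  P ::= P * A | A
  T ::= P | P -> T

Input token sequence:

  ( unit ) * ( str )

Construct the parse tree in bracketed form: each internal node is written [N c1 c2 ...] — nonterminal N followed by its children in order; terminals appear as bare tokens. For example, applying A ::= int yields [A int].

T
P
P * A
A * A
( T ) * A
( P ) * A
( A ) * A
( unit ) * A
( unit ) * ( T )
( unit ) * ( P )
( unit ) * ( A )
( unit ) * ( str )

[T [P [P [A ( [T [P [A unit]]] )]] * [A ( [T [P [A str]]] )]]]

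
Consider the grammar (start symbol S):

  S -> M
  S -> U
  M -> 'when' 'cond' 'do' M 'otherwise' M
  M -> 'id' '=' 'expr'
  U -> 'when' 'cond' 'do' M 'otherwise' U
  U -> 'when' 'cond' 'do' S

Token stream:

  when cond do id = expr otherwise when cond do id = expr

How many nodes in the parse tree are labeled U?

[S [U when cond do [M id = expr] otherwise [U when cond do [S [M id = expr]]]]]

2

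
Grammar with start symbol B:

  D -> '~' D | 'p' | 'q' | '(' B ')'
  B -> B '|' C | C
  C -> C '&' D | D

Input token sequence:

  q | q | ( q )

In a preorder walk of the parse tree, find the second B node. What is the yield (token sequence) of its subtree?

[B [B [B [C [D q]]] | [C [D q]]] | [C [D ( [B [C [D q]]] )]]]

q | q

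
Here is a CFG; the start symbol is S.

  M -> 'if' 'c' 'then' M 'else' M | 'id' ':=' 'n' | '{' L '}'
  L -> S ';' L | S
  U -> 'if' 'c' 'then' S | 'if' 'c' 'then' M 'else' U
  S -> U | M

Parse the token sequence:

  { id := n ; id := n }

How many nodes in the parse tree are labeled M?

[S [M { [L [S [M id := n]] ; [L [S [M id := n]]]] }]]

3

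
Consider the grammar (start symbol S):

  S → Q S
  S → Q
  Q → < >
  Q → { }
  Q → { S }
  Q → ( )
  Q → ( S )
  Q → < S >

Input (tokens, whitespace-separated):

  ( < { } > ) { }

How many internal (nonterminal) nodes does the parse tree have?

[S [Q ( [S [Q < [S [Q { }]] >]] )] [S [Q { }]]]

8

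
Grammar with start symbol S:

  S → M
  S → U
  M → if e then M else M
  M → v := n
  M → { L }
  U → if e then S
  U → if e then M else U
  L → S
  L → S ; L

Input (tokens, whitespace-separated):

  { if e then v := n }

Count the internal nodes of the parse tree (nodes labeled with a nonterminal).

[S [M { [L [S [U if e then [S [M v := n]]]]] }]]

7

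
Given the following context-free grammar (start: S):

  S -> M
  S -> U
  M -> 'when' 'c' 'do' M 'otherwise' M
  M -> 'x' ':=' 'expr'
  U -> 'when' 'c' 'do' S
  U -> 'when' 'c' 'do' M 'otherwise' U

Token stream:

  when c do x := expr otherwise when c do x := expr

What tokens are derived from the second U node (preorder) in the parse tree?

[S [U when c do [M x := expr] otherwise [U when c do [S [M x := expr]]]]]

when c do x := expr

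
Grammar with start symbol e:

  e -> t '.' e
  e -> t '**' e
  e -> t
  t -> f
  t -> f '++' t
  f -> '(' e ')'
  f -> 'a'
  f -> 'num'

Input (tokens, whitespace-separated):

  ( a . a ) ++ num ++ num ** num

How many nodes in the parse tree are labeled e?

4

[e [t [f ( [e [t [f a]] . [e [t [f a]]]] )] ++ [t [f num] ++ [t [f num]]]] ** [e [t [f num]]]]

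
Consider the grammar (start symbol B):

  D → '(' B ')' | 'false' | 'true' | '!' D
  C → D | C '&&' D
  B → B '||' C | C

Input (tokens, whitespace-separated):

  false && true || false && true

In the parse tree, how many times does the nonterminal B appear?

[B [B [C [C [D false]] && [D true]]] || [C [C [D false]] && [D true]]]

2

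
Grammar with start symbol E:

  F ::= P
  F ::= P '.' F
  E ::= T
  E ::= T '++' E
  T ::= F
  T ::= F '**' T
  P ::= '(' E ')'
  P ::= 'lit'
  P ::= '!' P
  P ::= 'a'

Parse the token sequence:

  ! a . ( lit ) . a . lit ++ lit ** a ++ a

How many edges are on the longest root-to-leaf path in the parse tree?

[E [T [F [P ! [P a]] . [F [P ( [E [T [F [P lit]]]] )] . [F [P a] . [F [P lit]]]]]] ++ [E [T [F [P lit]] ** [T [F [P a]]]] ++ [E [T [F [P a]]]]]]

9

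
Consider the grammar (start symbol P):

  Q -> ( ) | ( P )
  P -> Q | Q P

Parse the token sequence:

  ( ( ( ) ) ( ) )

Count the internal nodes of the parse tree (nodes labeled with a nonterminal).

[P [Q ( [P [Q ( [P [Q ( )]] )] [P [Q ( )]]] )]]

8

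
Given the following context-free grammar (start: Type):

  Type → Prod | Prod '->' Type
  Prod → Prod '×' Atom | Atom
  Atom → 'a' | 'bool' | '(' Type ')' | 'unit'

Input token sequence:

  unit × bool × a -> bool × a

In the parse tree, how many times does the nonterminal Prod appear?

5

[Type [Prod [Prod [Prod [Atom unit]] × [Atom bool]] × [Atom a]] -> [Type [Prod [Prod [Atom bool]] × [Atom a]]]]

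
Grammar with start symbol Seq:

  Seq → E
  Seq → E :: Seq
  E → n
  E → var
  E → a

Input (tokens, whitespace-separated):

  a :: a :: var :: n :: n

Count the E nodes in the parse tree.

5

[Seq [E a] :: [Seq [E a] :: [Seq [E var] :: [Seq [E n] :: [Seq [E n]]]]]]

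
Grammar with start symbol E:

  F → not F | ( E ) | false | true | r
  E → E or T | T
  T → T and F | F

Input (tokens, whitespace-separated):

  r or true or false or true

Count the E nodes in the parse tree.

[E [E [E [E [T [F r]]] or [T [F true]]] or [T [F false]]] or [T [F true]]]

4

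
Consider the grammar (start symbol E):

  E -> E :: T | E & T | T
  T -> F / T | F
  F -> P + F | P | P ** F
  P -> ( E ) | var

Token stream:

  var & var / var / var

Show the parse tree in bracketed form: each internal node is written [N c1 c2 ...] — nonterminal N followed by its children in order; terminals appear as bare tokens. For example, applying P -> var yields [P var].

E
E & T
T & T
F & T
P & T
var & T
var & F / T
var & P / T
var & var / T
var & var / F / T
var & var / P / T
var & var / var / T
var & var / var / F
var & var / var / P
var & var / var / var

[E [E [T [F [P var]]]] & [T [F [P var]] / [T [F [P var]] / [T [F [P var]]]]]]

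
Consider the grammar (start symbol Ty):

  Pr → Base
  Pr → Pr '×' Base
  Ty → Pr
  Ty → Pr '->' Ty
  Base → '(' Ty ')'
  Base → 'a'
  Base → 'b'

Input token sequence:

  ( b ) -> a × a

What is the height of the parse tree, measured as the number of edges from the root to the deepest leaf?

[Ty [Pr [Base ( [Ty [Pr [Base b]]] )]] -> [Ty [Pr [Pr [Base a]] × [Base a]]]]

6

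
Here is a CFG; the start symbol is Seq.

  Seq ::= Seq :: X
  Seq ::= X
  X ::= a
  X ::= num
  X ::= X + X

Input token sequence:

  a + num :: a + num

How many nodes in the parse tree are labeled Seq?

2

[Seq [Seq [X [X a] + [X num]]] :: [X [X a] + [X num]]]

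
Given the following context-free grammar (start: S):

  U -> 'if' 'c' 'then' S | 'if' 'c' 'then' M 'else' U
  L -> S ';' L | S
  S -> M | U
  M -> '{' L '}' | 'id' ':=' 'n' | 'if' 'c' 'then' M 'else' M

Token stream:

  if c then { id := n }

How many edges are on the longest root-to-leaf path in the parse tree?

7

[S [U if c then [S [M { [L [S [M id := n]]] }]]]]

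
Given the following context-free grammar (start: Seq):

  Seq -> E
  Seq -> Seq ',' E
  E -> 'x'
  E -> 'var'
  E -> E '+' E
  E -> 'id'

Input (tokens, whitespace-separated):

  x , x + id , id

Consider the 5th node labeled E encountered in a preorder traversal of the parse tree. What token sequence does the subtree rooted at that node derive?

id

[Seq [Seq [Seq [E x]] , [E [E x] + [E id]]] , [E id]]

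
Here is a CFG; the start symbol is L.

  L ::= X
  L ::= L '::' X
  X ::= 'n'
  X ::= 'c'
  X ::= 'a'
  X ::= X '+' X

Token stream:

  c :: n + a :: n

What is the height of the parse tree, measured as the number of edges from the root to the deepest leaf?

4

[L [L [L [X c]] :: [X [X n] + [X a]]] :: [X n]]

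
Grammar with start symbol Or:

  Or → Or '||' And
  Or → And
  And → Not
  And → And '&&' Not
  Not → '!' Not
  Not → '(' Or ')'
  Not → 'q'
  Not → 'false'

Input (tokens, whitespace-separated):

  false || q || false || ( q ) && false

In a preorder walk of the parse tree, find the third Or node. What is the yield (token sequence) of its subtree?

false || q

[Or [Or [Or [Or [And [Not false]]] || [And [Not q]]] || [And [Not false]]] || [And [And [Not ( [Or [And [Not q]]] )]] && [Not false]]]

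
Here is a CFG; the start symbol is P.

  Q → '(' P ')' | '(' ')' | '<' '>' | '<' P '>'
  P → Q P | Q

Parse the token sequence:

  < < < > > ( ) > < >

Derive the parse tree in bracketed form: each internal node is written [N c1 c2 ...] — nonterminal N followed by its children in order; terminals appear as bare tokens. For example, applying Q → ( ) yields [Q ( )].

P
Q P
< P > P
< Q P > P
< < P > P > P
< < Q > P > P
< < < > > P > P
< < < > > Q > P
< < < > > ( ) > P
< < < > > ( ) > Q
< < < > > ( ) > < >

[P [Q < [P [Q < [P [Q < >]] >] [P [Q ( )]]] >] [P [Q < >]]]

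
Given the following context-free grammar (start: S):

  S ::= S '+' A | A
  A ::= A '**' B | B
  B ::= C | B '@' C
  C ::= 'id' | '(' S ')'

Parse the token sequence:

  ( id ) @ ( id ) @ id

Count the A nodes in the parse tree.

3

[S [A [B [B [B [C ( [S [A [B [C id]]]] )]] @ [C ( [S [A [B [C id]]]] )]] @ [C id]]]]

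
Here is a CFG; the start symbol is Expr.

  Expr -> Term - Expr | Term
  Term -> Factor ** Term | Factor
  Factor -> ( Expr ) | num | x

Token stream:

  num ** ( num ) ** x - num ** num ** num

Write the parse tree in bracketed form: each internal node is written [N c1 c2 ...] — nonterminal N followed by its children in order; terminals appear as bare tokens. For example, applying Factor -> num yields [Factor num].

Expr
Term - Expr
Factor ** Term - Expr
num ** Term - Expr
num ** Factor ** Term - Expr
num ** ( Expr ) ** Term - Expr
num ** ( Term ) ** Term - Expr
num ** ( Factor ) ** Term - Expr
num ** ( num ) ** Term - Expr
num ** ( num ) ** Factor - Expr
num ** ( num ) ** x - Expr
num ** ( num ) ** x - Term
num ** ( num ) ** x - Factor ** Term
num ** ( num ) ** x - num ** Term
num ** ( num ) ** x - num ** Factor ** Term
num ** ( num ) ** x - num ** num ** Term
num ** ( num ) ** x - num ** num ** Factor
num ** ( num ) ** x - num ** num ** num

[Expr [Term [Factor num] ** [Term [Factor ( [Expr [Term [Factor num]]] )] ** [Term [Factor x]]]] - [Expr [Term [Factor num] ** [Term [Factor num] ** [Term [Factor num]]]]]]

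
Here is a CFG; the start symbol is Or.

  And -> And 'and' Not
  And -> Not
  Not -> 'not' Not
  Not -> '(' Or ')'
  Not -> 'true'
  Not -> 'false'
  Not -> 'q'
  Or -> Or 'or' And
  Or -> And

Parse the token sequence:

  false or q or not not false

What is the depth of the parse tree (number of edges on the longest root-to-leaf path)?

[Or [Or [Or [And [Not false]]] or [And [Not q]]] or [And [Not not [Not not [Not false]]]]]

5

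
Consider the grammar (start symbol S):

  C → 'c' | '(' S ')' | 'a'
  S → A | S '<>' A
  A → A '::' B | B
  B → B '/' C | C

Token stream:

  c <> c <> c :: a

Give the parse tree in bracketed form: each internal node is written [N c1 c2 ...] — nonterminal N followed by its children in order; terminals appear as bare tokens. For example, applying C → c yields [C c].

[S [S [S [A [B [C c]]]] <> [A [B [C c]]]] <> [A [A [B [C c]]] :: [B [C a]]]]

S
S <> A
S <> A <> A
A <> A <> A
B <> A <> A
C <> A <> A
c <> A <> A
c <> B <> A
c <> C <> A
c <> c <> A
c <> c <> A :: B
c <> c <> B :: B
c <> c <> C :: B
c <> c <> c :: B
c <> c <> c :: C
c <> c <> c :: a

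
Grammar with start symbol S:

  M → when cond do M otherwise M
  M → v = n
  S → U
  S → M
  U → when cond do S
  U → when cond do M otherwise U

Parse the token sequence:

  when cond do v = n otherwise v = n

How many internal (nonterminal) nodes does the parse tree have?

[S [M when cond do [M v = n] otherwise [M v = n]]]

4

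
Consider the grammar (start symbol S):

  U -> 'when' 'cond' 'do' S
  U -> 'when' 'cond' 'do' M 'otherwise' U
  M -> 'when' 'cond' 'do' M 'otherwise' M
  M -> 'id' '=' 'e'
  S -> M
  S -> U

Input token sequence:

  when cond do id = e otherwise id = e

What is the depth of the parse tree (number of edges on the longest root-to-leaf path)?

[S [M when cond do [M id = e] otherwise [M id = e]]]

3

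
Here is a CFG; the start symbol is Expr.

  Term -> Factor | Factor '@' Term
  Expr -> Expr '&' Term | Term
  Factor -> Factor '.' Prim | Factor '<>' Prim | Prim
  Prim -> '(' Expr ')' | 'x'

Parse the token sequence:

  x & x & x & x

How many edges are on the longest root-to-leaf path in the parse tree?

[Expr [Expr [Expr [Expr [Term [Factor [Prim x]]]] & [Term [Factor [Prim x]]]] & [Term [Factor [Prim x]]]] & [Term [Factor [Prim x]]]]

7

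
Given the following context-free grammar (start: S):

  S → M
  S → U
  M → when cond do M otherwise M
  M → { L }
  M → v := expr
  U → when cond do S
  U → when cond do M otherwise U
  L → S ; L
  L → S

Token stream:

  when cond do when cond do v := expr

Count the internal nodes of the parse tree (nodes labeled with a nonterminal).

6

[S [U when cond do [S [U when cond do [S [M v := expr]]]]]]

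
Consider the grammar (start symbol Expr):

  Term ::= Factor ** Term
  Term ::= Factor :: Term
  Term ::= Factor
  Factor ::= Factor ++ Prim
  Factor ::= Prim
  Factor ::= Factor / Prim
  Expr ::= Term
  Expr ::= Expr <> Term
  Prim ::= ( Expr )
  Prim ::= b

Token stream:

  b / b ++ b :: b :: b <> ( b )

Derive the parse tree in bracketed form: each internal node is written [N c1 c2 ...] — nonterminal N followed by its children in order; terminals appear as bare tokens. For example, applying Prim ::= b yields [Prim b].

Expr
Expr <> Term
Term <> Term
Factor :: Term <> Term
Factor ++ Prim :: Term <> Term
Factor / Prim ++ Prim :: Term <> Term
Prim / Prim ++ Prim :: Term <> Term
b / Prim ++ Prim :: Term <> Term
b / b ++ Prim :: Term <> Term
b / b ++ b :: Term <> Term
b / b ++ b :: Factor :: Term <> Term
b / b ++ b :: Prim :: Term <> Term
b / b ++ b :: b :: Term <> Term
b / b ++ b :: b :: Factor <> Term
b / b ++ b :: b :: Prim <> Term
b / b ++ b :: b :: b <> Term
b / b ++ b :: b :: b <> Factor
b / b ++ b :: b :: b <> Prim
b / b ++ b :: b :: b <> ( Expr )
b / b ++ b :: b :: b <> ( Term )
b / b ++ b :: b :: b <> ( Factor )
b / b ++ b :: b :: b <> ( Prim )
b / b ++ b :: b :: b <> ( b )

[Expr [Expr [Term [Factor [Factor [Factor [Prim b]] / [Prim b]] ++ [Prim b]] :: [Term [Factor [Prim b]] :: [Term [Factor [Prim b]]]]]] <> [Term [Factor [Prim ( [Expr [Term [Factor [Prim b]]]] )]]]]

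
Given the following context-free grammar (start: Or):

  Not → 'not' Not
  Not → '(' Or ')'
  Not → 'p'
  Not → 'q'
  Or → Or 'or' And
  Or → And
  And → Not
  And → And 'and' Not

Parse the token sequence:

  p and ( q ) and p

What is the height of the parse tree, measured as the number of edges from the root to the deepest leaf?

7

[Or [And [And [And [Not p]] and [Not ( [Or [And [Not q]]] )]] and [Not p]]]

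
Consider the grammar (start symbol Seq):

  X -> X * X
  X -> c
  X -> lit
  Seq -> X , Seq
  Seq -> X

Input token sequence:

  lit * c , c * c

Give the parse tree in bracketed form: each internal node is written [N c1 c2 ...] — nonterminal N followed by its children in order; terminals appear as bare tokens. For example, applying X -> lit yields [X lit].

[Seq [X [X lit] * [X c]] , [Seq [X [X c] * [X c]]]]

Seq
X , Seq
X * X , Seq
lit * X , Seq
lit * c , Seq
lit * c , X
lit * c , X * X
lit * c , c * X
lit * c , c * c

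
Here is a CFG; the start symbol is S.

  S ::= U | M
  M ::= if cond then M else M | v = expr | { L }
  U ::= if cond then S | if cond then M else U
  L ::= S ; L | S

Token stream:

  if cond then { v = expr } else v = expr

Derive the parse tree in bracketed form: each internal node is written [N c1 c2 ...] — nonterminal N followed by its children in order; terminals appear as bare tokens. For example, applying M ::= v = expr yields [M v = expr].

[S [M if cond then [M { [L [S [M v = expr]]] }] else [M v = expr]]]

S
M
if cond then M else M
if cond then { L } else M
if cond then { S } else M
if cond then { M } else M
if cond then { v = expr } else M
if cond then { v = expr } else v = expr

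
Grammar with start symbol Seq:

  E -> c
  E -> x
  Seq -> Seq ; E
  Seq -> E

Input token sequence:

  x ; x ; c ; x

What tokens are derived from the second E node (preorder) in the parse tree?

x

[Seq [Seq [Seq [Seq [E x]] ; [E x]] ; [E c]] ; [E x]]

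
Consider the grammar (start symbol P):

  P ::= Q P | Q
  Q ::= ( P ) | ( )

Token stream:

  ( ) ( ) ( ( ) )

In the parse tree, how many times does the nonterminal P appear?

[P [Q ( )] [P [Q ( )] [P [Q ( [P [Q ( )]] )]]]]

4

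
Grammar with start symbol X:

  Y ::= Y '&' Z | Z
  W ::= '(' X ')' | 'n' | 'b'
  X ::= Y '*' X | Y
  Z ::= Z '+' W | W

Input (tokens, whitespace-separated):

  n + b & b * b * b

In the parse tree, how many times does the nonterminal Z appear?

[X [Y [Y [Z [Z [W n]] + [W b]]] & [Z [W b]]] * [X [Y [Z [W b]]] * [X [Y [Z [W b]]]]]]

5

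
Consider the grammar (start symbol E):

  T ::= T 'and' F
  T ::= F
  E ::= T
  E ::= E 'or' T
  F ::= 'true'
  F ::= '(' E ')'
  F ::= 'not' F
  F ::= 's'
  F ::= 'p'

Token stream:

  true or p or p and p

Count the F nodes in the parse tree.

[E [E [E [T [F true]]] or [T [F p]]] or [T [T [F p]] and [F p]]]

4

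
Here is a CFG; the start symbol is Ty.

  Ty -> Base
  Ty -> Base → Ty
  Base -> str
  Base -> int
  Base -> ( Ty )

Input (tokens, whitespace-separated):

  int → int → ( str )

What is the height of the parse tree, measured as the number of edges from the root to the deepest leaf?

[Ty [Base int] → [Ty [Base int] → [Ty [Base ( [Ty [Base str]] )]]]]

6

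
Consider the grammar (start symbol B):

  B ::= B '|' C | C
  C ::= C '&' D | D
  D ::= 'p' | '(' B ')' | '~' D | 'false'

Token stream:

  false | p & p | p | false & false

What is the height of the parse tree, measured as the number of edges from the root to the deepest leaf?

[B [B [B [B [C [D false]]] | [C [C [D p]] & [D p]]] | [C [D p]]] | [C [C [D false]] & [D false]]]

6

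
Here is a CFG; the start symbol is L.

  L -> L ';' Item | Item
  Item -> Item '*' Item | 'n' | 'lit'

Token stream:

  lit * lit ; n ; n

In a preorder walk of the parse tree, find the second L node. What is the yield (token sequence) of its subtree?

[L [L [L [Item [Item lit] * [Item lit]]] ; [Item n]] ; [Item n]]

lit * lit ; n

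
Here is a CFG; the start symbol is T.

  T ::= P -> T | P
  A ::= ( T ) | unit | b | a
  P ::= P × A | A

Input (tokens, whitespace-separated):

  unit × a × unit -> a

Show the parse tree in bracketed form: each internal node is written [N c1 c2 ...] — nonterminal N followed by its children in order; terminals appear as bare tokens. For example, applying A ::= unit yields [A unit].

T
P -> T
P × A -> T
P × A × A -> T
A × A × A -> T
unit × A × A -> T
unit × a × A -> T
unit × a × unit -> T
unit × a × unit -> P
unit × a × unit -> A
unit × a × unit -> a

[T [P [P [P [A unit]] × [A a]] × [A unit]] -> [T [P [A a]]]]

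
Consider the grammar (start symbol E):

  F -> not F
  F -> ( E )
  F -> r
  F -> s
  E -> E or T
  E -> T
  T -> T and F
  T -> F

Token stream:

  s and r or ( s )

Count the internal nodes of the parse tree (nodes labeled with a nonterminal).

[E [E [T [T [F s]] and [F r]]] or [T [F ( [E [T [F s]]] )]]]

11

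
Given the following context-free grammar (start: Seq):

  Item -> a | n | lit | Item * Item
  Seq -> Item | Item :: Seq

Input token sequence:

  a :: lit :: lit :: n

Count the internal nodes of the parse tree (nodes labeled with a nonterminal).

8

[Seq [Item a] :: [Seq [Item lit] :: [Seq [Item lit] :: [Seq [Item n]]]]]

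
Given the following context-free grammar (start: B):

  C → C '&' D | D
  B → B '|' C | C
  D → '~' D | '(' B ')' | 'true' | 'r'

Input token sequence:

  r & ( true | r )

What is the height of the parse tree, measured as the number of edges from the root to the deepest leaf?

[B [C [C [D r]] & [D ( [B [B [C [D true]]] | [C [D r]]] )]]]

7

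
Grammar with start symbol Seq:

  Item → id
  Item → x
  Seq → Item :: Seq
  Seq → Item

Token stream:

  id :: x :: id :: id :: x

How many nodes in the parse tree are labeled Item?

[Seq [Item id] :: [Seq [Item x] :: [Seq [Item id] :: [Seq [Item id] :: [Seq [Item x]]]]]]

5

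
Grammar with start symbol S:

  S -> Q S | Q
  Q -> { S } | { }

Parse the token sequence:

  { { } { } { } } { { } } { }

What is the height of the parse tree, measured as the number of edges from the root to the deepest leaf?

[S [Q { [S [Q { }] [S [Q { }] [S [Q { }]]]] }] [S [Q { [S [Q { }]] }] [S [Q { }]]]]

6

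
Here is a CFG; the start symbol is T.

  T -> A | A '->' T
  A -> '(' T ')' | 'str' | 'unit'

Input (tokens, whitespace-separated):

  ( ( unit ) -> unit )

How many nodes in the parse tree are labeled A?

[T [A ( [T [A ( [T [A unit]] )] -> [T [A unit]]] )]]

4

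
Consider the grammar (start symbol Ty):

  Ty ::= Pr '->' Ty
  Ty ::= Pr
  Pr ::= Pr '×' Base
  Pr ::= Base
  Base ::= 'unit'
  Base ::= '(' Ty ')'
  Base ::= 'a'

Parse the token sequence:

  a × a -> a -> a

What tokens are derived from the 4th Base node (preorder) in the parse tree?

[Ty [Pr [Pr [Base a]] × [Base a]] -> [Ty [Pr [Base a]] -> [Ty [Pr [Base a]]]]]

a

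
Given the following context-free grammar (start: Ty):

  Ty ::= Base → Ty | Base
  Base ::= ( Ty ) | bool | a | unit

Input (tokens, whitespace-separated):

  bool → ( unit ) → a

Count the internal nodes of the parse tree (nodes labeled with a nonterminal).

8

[Ty [Base bool] → [Ty [Base ( [Ty [Base unit]] )] → [Ty [Base a]]]]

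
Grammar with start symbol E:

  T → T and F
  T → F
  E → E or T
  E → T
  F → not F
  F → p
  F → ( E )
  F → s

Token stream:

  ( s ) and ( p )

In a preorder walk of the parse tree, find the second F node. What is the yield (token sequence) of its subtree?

s

[E [T [T [F ( [E [T [F s]]] )]] and [F ( [E [T [F p]]] )]]]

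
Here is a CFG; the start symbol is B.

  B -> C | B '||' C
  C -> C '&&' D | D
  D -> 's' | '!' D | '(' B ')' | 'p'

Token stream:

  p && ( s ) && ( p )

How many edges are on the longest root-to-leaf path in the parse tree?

[B [C [C [C [D p]] && [D ( [B [C [D s]]] )]] && [D ( [B [C [D p]]] )]]]

7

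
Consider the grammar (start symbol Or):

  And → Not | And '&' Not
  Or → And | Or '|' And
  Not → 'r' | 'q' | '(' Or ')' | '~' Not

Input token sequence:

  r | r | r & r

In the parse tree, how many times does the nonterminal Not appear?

4

[Or [Or [Or [And [Not r]]] | [And [Not r]]] | [And [And [Not r]] & [Not r]]]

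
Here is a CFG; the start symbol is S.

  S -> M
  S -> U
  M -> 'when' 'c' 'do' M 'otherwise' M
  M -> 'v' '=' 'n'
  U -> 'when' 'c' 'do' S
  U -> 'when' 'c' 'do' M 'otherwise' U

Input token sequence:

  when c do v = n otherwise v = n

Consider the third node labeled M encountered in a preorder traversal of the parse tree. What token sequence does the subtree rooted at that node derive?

[S [M when c do [M v = n] otherwise [M v = n]]]

v = n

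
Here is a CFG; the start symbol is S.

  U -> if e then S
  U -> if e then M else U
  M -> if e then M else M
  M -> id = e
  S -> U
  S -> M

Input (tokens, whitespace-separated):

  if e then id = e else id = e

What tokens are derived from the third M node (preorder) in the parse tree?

id = e

[S [M if e then [M id = e] else [M id = e]]]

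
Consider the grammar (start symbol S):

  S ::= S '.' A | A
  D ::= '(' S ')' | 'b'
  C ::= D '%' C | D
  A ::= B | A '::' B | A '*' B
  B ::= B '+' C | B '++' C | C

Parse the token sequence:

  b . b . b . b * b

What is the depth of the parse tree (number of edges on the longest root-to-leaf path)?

8

[S [S [S [S [A [B [C [D b]]]]] . [A [B [C [D b]]]]] . [A [B [C [D b]]]]] . [A [A [B [C [D b]]]] * [B [C [D b]]]]]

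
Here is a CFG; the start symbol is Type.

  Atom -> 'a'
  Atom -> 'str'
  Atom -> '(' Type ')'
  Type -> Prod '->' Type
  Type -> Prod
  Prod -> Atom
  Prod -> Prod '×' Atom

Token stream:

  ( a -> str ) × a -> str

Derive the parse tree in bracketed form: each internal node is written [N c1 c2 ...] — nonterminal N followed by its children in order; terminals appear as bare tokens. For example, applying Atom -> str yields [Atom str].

[Type [Prod [Prod [Atom ( [Type [Prod [Atom a]] -> [Type [Prod [Atom str]]]] )]] × [Atom a]] -> [Type [Prod [Atom str]]]]

Type
Prod -> Type
Prod × Atom -> Type
Atom × Atom -> Type
( Type ) × Atom -> Type
( Prod -> Type ) × Atom -> Type
( Atom -> Type ) × Atom -> Type
( a -> Type ) × Atom -> Type
( a -> Prod ) × Atom -> Type
( a -> Atom ) × Atom -> Type
( a -> str ) × Atom -> Type
( a -> str ) × a -> Type
( a -> str ) × a -> Prod
( a -> str ) × a -> Atom
( a -> str ) × a -> str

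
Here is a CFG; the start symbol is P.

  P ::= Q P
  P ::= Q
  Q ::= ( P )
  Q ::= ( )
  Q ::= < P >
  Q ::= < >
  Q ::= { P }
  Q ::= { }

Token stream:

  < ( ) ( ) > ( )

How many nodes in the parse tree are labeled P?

4

[P [Q < [P [Q ( )] [P [Q ( )]]] >] [P [Q ( )]]]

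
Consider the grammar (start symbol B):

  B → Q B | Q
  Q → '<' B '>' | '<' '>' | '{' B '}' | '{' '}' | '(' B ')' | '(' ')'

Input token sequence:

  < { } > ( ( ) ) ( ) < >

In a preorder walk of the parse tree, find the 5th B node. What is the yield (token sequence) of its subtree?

( ) < >

[B [Q < [B [Q { }]] >] [B [Q ( [B [Q ( )]] )] [B [Q ( )] [B [Q < >]]]]]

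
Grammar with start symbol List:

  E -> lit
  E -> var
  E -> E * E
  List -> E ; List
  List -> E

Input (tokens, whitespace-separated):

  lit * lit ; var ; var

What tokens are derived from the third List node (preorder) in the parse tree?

[List [E [E lit] * [E lit]] ; [List [E var] ; [List [E var]]]]

var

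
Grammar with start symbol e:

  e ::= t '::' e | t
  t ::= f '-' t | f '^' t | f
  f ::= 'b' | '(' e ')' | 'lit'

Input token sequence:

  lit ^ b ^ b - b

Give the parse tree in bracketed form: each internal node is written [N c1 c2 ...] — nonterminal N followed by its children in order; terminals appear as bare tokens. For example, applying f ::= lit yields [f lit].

e
t
f ^ t
lit ^ t
lit ^ f ^ t
lit ^ b ^ t
lit ^ b ^ f - t
lit ^ b ^ b - t
lit ^ b ^ b - f
lit ^ b ^ b - b

[e [t [f lit] ^ [t [f b] ^ [t [f b] - [t [f b]]]]]]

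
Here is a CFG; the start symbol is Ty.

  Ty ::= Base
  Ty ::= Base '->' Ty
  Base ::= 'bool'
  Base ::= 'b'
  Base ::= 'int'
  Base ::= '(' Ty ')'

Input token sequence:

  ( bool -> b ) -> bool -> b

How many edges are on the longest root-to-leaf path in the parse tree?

[Ty [Base ( [Ty [Base bool] -> [Ty [Base b]]] )] -> [Ty [Base bool] -> [Ty [Base b]]]]

5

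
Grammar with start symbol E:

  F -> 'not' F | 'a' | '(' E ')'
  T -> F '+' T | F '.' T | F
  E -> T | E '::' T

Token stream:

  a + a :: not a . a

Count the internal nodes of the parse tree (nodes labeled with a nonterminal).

11

[E [E [T [F a] + [T [F a]]]] :: [T [F not [F a]] . [T [F a]]]]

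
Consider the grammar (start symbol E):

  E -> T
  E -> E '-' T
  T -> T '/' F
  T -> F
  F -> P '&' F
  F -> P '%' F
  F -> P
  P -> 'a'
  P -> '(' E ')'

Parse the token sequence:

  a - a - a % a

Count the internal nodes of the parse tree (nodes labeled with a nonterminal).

14

[E [E [E [T [F [P a]]]] - [T [F [P a]]]] - [T [F [P a] % [F [P a]]]]]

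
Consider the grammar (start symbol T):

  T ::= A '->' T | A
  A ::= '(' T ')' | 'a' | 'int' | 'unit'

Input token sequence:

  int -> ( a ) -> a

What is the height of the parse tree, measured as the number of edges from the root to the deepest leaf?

[T [A int] -> [T [A ( [T [A a]] )] -> [T [A a]]]]

5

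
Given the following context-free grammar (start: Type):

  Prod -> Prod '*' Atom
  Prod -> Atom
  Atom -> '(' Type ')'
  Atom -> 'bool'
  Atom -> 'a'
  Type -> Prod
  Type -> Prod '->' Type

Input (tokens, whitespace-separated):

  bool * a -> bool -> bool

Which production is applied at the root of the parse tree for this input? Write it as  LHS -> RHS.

Type -> Prod '->' Type

[Type [Prod [Prod [Atom bool]] * [Atom a]] -> [Type [Prod [Atom bool]] -> [Type [Prod [Atom bool]]]]]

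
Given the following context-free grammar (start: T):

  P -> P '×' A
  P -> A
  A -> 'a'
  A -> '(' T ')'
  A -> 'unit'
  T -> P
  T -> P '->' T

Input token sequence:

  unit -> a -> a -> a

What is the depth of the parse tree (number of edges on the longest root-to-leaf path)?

[T [P [A unit]] -> [T [P [A a]] -> [T [P [A a]] -> [T [P [A a]]]]]]

6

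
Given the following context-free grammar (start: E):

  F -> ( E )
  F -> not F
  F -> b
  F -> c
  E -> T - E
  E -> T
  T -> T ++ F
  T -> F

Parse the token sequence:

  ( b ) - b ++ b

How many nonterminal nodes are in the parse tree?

[E [T [F ( [E [T [F b]]] )]] - [E [T [T [F b]] ++ [F b]]]]

11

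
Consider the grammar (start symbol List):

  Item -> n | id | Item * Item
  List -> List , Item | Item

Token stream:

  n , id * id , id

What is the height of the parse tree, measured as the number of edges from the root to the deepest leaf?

4

[List [List [List [Item n]] , [Item [Item id] * [Item id]]] , [Item id]]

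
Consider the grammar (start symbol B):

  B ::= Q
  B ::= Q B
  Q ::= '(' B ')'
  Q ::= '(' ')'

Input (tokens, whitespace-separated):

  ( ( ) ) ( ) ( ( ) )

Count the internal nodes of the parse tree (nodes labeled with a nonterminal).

10

[B [Q ( [B [Q ( )]] )] [B [Q ( )] [B [Q ( [B [Q ( )]] )]]]]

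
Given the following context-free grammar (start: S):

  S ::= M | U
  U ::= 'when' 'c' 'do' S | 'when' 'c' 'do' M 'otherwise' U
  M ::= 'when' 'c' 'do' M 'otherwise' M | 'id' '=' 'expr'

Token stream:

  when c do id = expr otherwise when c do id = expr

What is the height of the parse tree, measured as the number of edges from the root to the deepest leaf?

[S [U when c do [M id = expr] otherwise [U when c do [S [M id = expr]]]]]

5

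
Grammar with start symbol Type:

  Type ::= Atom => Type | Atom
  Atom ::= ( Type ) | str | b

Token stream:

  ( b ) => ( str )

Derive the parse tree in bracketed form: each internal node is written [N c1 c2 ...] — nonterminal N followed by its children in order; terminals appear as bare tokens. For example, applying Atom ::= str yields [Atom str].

Type
Atom => Type
( Type ) => Type
( Atom ) => Type
( b ) => Type
( b ) => Atom
( b ) => ( Type )
( b ) => ( Atom )
( b ) => ( str )

[Type [Atom ( [Type [Atom b]] )] => [Type [Atom ( [Type [Atom str]] )]]]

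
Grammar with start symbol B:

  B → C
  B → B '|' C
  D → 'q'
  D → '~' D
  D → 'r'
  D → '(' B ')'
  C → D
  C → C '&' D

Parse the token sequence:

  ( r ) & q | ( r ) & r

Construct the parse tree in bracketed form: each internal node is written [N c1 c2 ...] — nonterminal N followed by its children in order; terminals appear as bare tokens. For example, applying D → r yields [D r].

B
B | C
C | C
C & D | C
D & D | C
( B ) & D | C
( C ) & D | C
( D ) & D | C
( r ) & D | C
( r ) & q | C
( r ) & q | C & D
( r ) & q | D & D
( r ) & q | ( B ) & D
( r ) & q | ( C ) & D
( r ) & q | ( D ) & D
( r ) & q | ( r ) & D
( r ) & q | ( r ) & r

[B [B [C [C [D ( [B [C [D r]]] )]] & [D q]]] | [C [C [D ( [B [C [D r]]] )]] & [D r]]]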